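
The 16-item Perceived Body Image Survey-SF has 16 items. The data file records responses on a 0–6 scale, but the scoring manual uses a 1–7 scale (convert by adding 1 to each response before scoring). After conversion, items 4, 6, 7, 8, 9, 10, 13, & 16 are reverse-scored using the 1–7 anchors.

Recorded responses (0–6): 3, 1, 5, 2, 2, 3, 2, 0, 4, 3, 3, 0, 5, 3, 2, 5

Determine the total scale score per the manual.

Convert to 1–7: 4, 2, 6, 3, 3, 4, 3, 1, 5, 4, 4, 1, 6, 4, 3, 6
Reverse-coded (reversed = (1+7) − raw = 8 − raw):
  item 4: 8 − 3 = 5
  item 6: 8 − 4 = 4
  item 7: 8 − 3 = 5
  item 8: 8 − 1 = 7
  item 9: 8 − 5 = 3
  item 10: 8 − 4 = 4
  item 13: 8 − 6 = 2
  item 16: 8 − 6 = 2
Scored: 4, 2, 6, 5, 3, 4, 5, 7, 3, 4, 4, 1, 2, 4, 3, 2
Total = 59

59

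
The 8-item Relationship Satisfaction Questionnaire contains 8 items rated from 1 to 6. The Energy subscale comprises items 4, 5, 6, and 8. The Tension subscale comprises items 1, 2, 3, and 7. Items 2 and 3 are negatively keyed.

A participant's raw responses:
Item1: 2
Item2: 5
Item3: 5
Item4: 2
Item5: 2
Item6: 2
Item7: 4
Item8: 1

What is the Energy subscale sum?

7

Energy items: 4, 5, 6, 8.
  item 4: 2
  item 5: 2
  item 6: 2
  item 8: 1
Sum = 2 + 2 + 2 + 1 = 7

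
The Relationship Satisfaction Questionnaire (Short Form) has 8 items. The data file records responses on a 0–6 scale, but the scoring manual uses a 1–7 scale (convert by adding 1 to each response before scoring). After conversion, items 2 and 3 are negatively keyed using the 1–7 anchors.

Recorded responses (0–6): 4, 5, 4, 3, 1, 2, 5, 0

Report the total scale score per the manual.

Convert to 1–7: 5, 6, 5, 4, 2, 3, 6, 1
Reverse-coded (reversed = (1+7) − raw = 8 − raw):
  item 2: 8 − 6 = 2
  item 3: 8 − 5 = 3
Scored: 5, 2, 3, 4, 2, 3, 6, 1
Total = 26

26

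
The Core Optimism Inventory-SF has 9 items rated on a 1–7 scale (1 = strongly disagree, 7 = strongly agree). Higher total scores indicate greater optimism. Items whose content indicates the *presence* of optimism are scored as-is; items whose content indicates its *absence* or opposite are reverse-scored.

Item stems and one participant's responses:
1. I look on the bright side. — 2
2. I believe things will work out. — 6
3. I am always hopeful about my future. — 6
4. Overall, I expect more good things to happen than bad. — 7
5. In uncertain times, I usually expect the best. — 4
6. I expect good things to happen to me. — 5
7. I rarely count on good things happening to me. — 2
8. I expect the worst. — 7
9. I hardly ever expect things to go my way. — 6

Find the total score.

39

Items 7, 8, 9 describe the absence/opposite of optimism → reverse-score.
reverse-coded value = 8 − response.
  item 1: 2
  item 2: 6
  item 3: 6
  item 4: 7
  item 5: 4
  item 6: 5
  item 7: 8 − 2 = 6
  item 8: 8 − 7 = 1
  item 9: 8 − 6 = 2
Total = 2 + 6 + 6 + 7 + 4 + 5 + 6 + 1 + 2 = 39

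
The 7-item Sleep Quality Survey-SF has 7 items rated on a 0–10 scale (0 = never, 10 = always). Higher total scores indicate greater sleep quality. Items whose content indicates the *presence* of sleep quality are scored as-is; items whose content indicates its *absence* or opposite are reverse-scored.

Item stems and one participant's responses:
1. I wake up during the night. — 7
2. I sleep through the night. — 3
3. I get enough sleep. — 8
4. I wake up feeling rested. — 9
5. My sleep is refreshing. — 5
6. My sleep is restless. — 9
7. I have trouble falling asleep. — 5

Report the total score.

Items 1, 6, 7 describe the absence/opposite of sleep quality → reverse-score.
on a 0–10 scale, reversed = 10 − raw.
  item 1: 10 − 7 = 3
  item 2: 3
  item 3: 8
  item 4: 9
  item 5: 5
  item 6: 10 − 9 = 1
  item 7: 10 − 5 = 5
Total = 3 + 3 + 8 + 9 + 5 + 1 + 5 = 34

34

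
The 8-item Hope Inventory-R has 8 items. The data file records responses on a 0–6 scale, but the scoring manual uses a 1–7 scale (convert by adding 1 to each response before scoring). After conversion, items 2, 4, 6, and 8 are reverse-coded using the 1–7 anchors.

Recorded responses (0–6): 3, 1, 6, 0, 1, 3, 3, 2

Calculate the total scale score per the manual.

Convert to 1–7: 4, 2, 7, 1, 2, 4, 4, 3
Reverse-coded (reverse-coded value = 8 − response):
  item 2: 8 − 2 = 6
  item 4: 8 − 1 = 7
  item 6: 8 − 4 = 4
  item 8: 8 − 3 = 5
Scored: 4, 6, 7, 7, 2, 4, 4, 5
Total = 39

39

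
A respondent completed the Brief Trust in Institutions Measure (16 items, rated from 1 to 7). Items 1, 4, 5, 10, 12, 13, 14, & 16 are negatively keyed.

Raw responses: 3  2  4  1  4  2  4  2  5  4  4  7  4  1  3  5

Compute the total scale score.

61

Raw sum = 55. Negatively keyed items: 1, 4, 5, 10, 12, 13, 14, 16; their raw sum = 29.
Each reversal replaces raw with 8 − raw, changing the total by 8 − 2·raw per item.
Total = 55 + 8·8 − 2·29 = 55 + 64 − 58 = 61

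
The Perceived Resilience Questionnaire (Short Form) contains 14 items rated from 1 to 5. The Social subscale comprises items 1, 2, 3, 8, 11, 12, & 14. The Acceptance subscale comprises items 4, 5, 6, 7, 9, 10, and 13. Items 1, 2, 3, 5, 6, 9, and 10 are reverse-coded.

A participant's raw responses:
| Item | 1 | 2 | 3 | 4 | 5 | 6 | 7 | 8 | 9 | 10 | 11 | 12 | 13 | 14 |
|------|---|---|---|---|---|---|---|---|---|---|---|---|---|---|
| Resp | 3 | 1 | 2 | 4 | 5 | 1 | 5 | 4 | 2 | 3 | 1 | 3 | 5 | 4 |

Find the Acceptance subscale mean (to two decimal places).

Acceptance items: 4, 5, 6, 7, 9, 10, 13.
Of these, items 5, 6, 9, & 10 are reverse-coded; on a 1–5 scale, reversed = 6 − raw.
  item 4: 4
  item 5: 6 − 5 = 1
  item 6: 6 − 1 = 5
  item 7: 5
  item 9: 6 − 2 = 4
  item 10: 6 − 3 = 3
  item 13: 5
Sum = 4 + 1 + 5 + 5 + 4 + 3 + 5 = 27
Mean = 27 / 7 = 3.86

3.86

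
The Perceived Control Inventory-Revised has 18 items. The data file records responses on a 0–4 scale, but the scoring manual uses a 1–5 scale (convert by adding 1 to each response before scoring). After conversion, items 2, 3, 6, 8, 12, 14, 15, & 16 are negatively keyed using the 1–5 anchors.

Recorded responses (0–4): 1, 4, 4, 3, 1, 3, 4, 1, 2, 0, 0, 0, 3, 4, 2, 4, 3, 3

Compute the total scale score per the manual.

48

Convert to 1–5: 2, 5, 5, 4, 2, 4, 5, 2, 3, 1, 1, 1, 4, 5, 3, 5, 4, 4
Reverse-coded (reverse-coded value = 6 − response):
  item 2: 6 − 5 = 1
  item 3: 6 − 5 = 1
  item 6: 6 − 4 = 2
  item 8: 6 − 2 = 4
  item 12: 6 − 1 = 5
  item 14: 6 − 5 = 1
  item 15: 6 − 3 = 3
  item 16: 6 − 5 = 1
Scored: 2, 1, 1, 4, 2, 2, 5, 4, 3, 1, 1, 5, 4, 1, 3, 1, 4, 4
Total = 48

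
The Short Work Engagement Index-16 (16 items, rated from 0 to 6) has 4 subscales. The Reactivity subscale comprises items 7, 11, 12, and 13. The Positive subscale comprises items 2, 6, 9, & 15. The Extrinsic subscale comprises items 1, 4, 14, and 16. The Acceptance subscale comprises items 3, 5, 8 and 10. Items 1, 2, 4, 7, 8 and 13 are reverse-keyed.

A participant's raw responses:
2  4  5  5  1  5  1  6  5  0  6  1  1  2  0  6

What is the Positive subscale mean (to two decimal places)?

Positive items: 2, 6, 9, 15.
Of these, item 2 is reverse-keyed; reversed = (0+6) − raw = 6 − raw.
  item 2: 6 − 4 = 2
  item 6: 5
  item 9: 5
  item 15: 0
Sum = 2 + 5 + 5 + 0 = 12
Mean = 12 / 4 = 3.00

3.00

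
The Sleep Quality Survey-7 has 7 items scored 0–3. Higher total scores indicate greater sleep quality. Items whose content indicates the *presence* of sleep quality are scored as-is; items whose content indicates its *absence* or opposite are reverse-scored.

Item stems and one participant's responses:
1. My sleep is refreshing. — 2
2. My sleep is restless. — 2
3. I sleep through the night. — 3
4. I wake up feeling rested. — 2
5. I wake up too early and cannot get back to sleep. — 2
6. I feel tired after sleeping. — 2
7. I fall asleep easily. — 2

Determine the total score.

Items 2, 5, 6 describe the absence/opposite of sleep quality → reverse-score.
reverse-coded value = 3 − response.
  item 1: 2
  item 2: 3 − 2 = 1
  item 3: 3
  item 4: 2
  item 5: 3 − 2 = 1
  item 6: 3 − 2 = 1
  item 7: 2
Total = 2 + 1 + 3 + 2 + 1 + 1 + 2 = 12

12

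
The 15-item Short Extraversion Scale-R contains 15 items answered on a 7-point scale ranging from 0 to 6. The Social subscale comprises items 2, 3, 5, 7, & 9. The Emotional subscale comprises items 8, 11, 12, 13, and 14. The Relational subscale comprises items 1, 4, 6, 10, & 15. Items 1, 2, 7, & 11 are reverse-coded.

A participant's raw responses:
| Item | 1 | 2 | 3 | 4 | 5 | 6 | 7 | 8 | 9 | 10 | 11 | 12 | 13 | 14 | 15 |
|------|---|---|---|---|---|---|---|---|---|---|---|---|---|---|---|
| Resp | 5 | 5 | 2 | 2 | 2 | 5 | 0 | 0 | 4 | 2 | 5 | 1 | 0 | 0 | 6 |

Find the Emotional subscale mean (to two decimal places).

0.40

Emotional items: 8, 11, 12, 13, 14.
Of these, item 11 is reverse-coded; on a 0–6 scale, reversed = 6 − raw.
  item 8: 0
  item 11: 6 − 5 = 1
  item 12: 1
  item 13: 0
  item 14: 0
Sum = 0 + 1 + 1 + 0 + 0 = 2
Mean = 2 / 5 = 0.40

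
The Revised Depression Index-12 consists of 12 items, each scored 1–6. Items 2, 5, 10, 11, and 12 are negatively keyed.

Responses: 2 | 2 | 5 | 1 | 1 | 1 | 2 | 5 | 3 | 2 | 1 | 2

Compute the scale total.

Negatively keyed items use 7 − raw:
  item 2: 7 − 2 = 5
  item 5: 7 − 1 = 6
  item 10: 7 − 2 = 5
  item 11: 7 − 1 = 6
  item 12: 7 − 2 = 5
Scored items: 2, 5, 5, 1, 6, 1, 2, 5, 3, 5, 6, 5
Total = 2 + 5 + 5 + 1 + 6 + 1 + 2 + 5 + 3 + 5 + 6 + 5 = 46

46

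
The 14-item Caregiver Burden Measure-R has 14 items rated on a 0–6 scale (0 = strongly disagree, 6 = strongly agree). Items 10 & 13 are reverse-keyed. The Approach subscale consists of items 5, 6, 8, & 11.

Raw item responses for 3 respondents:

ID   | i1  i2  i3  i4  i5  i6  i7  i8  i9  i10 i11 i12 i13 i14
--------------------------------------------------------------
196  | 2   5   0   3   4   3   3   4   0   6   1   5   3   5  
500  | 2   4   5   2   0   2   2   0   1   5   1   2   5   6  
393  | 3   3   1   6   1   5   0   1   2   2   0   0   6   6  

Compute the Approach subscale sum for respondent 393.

Respondent 393 raw: 3, 3, 1, 6, 1, 5, 0, 1, 2, 2, 0, 0, 6, 6.
Approach items: 5, 6, 8, 11.
Reverse-coded (on a 0–6 scale, reversed = 6 − raw):
  item 5: 1
  item 6: 5
  item 8: 1
  item 11: 0
Sum = 1 + 5 + 1 + 0 = 7

7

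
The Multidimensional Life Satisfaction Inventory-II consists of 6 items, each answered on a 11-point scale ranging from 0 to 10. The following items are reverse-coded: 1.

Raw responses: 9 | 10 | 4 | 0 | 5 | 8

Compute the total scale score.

28

Reversing item 1 with 10 − raw:
Total = (10−9) + 10 + 4 + 0 + 5 + 8
      = 1 + 10 + 4 + 0 + 5 + 8 = 28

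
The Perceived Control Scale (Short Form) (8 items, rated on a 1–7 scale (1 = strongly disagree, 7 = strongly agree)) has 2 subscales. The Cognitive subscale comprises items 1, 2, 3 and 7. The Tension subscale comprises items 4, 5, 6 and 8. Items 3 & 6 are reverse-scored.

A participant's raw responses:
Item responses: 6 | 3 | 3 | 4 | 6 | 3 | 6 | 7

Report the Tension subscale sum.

Tension items: 4, 5, 6, 8.
Of these, item 6 is reverse-scored; reversed = (1+7) − raw = 8 − raw.
  item 4: 4
  item 5: 6
  item 6: 8 − 3 = 5
  item 8: 7
Sum = 4 + 6 + 5 + 7 = 22

22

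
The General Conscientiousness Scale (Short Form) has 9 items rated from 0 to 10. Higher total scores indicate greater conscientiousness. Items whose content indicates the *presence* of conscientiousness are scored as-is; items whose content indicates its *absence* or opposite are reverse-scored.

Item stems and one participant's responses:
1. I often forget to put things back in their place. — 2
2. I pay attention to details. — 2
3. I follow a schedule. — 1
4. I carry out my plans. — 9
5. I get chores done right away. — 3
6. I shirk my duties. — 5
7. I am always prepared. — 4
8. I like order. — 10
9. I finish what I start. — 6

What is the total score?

Items 1, 6 describe the absence/opposite of conscientiousness → reverse-score.
reverse-coded value = 10 − response.
  item 1: 10 − 2 = 8
  item 2: 2
  item 3: 1
  item 4: 9
  item 5: 3
  item 6: 10 − 5 = 5
  item 7: 4
  item 8: 10
  item 9: 6
Total = 8 + 2 + 1 + 9 + 3 + 5 + 4 + 10 + 6 = 48

48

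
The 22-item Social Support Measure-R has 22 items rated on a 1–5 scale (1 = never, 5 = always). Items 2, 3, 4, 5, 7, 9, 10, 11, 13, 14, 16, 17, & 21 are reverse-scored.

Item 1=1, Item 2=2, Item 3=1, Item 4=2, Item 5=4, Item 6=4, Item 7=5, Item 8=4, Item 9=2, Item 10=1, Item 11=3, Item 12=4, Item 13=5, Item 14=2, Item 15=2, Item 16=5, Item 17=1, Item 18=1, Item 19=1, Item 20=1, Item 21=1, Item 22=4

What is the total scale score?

66

Reverse-scored items use 6 − raw:
  item 2: 6 − 2 = 4
  item 3: 6 − 1 = 5
  item 4: 6 − 2 = 4
  item 5: 6 − 4 = 2
  item 7: 6 − 5 = 1
  item 9: 6 − 2 = 4
  item 10: 6 − 1 = 5
  item 11: 6 − 3 = 3
  item 13: 6 − 5 = 1
  item 14: 6 − 2 = 4
  item 16: 6 − 5 = 1
  item 17: 6 − 1 = 5
  item 21: 6 − 1 = 5
Scored items: 1, 4, 5, 4, 2, 4, 1, 4, 4, 5, 3, 4, 1, 4, 2, 1, 5, 1, 1, 1, 5, 4
Total = 1 + 4 + 5 + 4 + 2 + 4 + 1 + 4 + 4 + 5 + 3 + 4 + 1 + 4 + 2 + 1 + 5 + 1 + 1 + 1 + 5 + 4 = 66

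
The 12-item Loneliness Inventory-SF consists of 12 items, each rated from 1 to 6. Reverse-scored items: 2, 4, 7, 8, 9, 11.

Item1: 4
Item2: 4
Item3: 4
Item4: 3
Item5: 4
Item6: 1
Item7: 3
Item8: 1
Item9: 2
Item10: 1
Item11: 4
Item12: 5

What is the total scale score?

Reversing items 2, 4, 7, 8, 9 and 11 with 7 − raw:
Total = 4 + (7−4) + 4 + (7−3) + 4 + 1 + (7−3) + (7−1) + (7−2) + 1 + (7−4) + 5
      = 4 + 3 + 4 + 4 + 4 + 1 + 4 + 6 + 5 + 1 + 3 + 5 = 44

44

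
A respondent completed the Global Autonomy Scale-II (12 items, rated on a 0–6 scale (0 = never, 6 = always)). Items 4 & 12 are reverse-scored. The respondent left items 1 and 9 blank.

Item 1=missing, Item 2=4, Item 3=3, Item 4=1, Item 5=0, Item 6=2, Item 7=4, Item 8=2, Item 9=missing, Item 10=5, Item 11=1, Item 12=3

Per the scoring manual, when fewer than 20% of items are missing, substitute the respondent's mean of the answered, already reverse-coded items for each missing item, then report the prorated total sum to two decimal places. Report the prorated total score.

Reverse-coded (on a 0–6 scale, reversed = 6 − raw):
  item 4: 6 − 1 = 5
  item 12: 6 − 3 = 3
Completed scored items (10 of 12): 4, 3, 5, 0, 2, 4, 2, 5, 1, 3; sum = 29.
Person mean = 29 / 10 ≈ 2.9000
Prorated total = (29 / 10) × 12 = 34.80 (to 2 dp)

34.80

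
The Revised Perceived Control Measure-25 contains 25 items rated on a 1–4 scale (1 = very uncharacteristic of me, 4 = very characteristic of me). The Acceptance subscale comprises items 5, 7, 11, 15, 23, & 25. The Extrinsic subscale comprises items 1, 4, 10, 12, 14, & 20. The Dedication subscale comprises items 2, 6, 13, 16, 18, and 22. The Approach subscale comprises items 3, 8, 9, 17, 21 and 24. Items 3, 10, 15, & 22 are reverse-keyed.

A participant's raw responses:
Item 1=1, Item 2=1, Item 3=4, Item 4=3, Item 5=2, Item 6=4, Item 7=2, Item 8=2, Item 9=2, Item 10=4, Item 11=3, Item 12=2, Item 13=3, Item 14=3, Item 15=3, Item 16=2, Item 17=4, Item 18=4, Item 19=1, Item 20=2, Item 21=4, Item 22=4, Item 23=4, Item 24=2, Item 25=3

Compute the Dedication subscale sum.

15

Dedication items: 2, 6, 13, 16, 18, 22.
Of these, item 22 is reverse-keyed; reversed = (1+4) − raw = 5 − raw.
  item 2: 1
  item 6: 4
  item 13: 3
  item 16: 2
  item 18: 4
  item 22: 5 − 4 = 1
Sum = 1 + 4 + 3 + 2 + 4 + 1 = 15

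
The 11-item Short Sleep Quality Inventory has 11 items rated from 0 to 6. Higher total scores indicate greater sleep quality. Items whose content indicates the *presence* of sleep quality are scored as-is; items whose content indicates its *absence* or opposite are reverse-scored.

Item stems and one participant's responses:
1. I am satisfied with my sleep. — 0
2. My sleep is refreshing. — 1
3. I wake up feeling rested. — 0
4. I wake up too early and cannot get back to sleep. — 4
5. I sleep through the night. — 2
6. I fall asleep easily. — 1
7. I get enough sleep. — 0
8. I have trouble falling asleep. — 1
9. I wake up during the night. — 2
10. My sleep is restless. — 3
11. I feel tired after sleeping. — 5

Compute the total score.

19

Items 4, 8, 9, 10, 11 describe the absence/opposite of sleep quality → reverse-score.
reverse-coded value = 6 − response.
  item 1: 0
  item 2: 1
  item 3: 0
  item 4: 6 − 4 = 2
  item 5: 2
  item 6: 1
  item 7: 0
  item 8: 6 − 1 = 5
  item 9: 6 − 2 = 4
  item 10: 6 − 3 = 3
  item 11: 6 − 5 = 1
Total = 0 + 1 + 0 + 2 + 2 + 1 + 0 + 5 + 4 + 3 + 1 = 19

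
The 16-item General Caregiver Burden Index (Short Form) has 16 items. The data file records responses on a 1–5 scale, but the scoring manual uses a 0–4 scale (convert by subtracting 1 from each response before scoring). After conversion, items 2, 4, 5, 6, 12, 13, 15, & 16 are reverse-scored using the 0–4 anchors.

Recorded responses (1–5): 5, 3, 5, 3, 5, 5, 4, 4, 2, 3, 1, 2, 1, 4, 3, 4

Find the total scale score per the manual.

Convert to 0–4: 4, 2, 4, 2, 4, 4, 3, 3, 1, 2, 0, 1, 0, 3, 2, 3
Reverse-coded (reverse-coded value = 4 − response):
  item 2: 4 − 2 = 2
  item 4: 4 − 2 = 2
  item 5: 4 − 4 = 0
  item 6: 4 − 4 = 0
  item 12: 4 − 1 = 3
  item 13: 4 − 0 = 4
  item 15: 4 − 2 = 2
  item 16: 4 − 3 = 1
Scored: 4, 2, 4, 2, 0, 0, 3, 3, 1, 2, 0, 3, 4, 3, 2, 1
Total = 34

34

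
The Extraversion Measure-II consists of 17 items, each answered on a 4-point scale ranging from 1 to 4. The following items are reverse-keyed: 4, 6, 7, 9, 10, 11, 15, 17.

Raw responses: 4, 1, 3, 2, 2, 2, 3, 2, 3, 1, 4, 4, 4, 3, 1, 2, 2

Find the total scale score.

Reversing items 4, 6, 7, 9, 10, 11, 15, and 17 with 5 − raw:
Total = 4 + 1 + 3 + (5−2) + 2 + (5−2) + (5−3) + 2 + (5−3) + (5−1) + (5−4) + 4 + 4 + 3 + (5−1) + 2 + (5−2)
      = 4 + 1 + 3 + 3 + 2 + 3 + 2 + 2 + 2 + 4 + 1 + 4 + 4 + 3 + 4 + 2 + 3 = 47

47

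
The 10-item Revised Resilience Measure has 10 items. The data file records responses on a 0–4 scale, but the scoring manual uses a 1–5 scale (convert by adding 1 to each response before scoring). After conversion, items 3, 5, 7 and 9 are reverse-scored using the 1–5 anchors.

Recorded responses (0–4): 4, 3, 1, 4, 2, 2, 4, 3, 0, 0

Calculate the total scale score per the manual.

Convert to 1–5: 5, 4, 2, 5, 3, 3, 5, 4, 1, 1
Reverse-coded (reversed = (1+5) − raw = 6 − raw):
  item 3: 6 − 2 = 4
  item 5: 6 − 3 = 3
  item 7: 6 − 5 = 1
  item 9: 6 − 1 = 5
Scored: 5, 4, 4, 5, 3, 3, 1, 4, 5, 1
Total = 35

35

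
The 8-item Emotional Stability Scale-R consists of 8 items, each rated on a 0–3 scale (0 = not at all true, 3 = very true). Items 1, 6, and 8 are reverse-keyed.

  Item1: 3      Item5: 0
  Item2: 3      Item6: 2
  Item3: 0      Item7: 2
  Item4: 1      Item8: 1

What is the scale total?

Raw sum = 12. Reverse-keyed items: 1, 6, 8; their raw sum = 6.
Each reversal replaces raw with 3 − raw, changing the total by 3 − 2·raw per item.
Total = 12 + 3·3 − 2·6 = 12 + 9 − 12 = 9

9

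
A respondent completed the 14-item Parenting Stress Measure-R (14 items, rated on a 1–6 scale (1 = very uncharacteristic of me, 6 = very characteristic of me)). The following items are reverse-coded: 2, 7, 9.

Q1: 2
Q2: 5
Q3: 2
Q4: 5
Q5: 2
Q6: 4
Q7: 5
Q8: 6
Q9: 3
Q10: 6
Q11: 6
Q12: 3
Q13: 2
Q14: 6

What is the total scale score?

52

Apply reverse scoring (reverse-coded value = 7 − response):
  item 2: 7 − 5 = 2
  item 7: 7 − 5 = 2
  item 9: 7 − 3 = 4
After reverse-coding: 2, 2, 2, 5, 2, 4, 2, 6, 4, 6, 6, 3, 2, 6
Total = 2 + 2 + 2 + 5 + 2 + 4 + 2 + 6 + 4 + 6 + 6 + 3 + 2 + 6 = 52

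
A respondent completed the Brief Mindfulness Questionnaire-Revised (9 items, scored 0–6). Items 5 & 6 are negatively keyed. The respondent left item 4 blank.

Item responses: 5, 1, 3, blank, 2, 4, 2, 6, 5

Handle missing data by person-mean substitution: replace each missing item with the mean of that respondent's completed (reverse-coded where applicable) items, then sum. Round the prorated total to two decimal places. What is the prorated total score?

Reverse-coded (reversed = (0+6) − raw = 6 − raw):
  item 5: 6 − 2 = 4
  item 6: 6 − 4 = 2
Completed scored items (8 of 9): 5, 1, 3, 4, 2, 2, 6, 5; sum = 28.
Person mean = 28 / 8 ≈ 3.5000
Prorated total = (28 / 8) × 9 = 31.50 (to 2 dp)

31.50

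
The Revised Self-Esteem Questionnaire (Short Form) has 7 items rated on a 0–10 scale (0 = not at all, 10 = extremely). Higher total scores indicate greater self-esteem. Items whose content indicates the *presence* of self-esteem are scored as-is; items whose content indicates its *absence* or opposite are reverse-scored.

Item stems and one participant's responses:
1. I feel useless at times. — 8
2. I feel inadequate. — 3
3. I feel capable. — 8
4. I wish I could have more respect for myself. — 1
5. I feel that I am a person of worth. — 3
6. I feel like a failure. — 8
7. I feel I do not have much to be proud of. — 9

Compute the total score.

Items 1, 2, 4, 6, 7 describe the absence/opposite of self-esteem → reverse-score.
reverse-coded value = 10 − response.
  item 1: 10 − 8 = 2
  item 2: 10 − 3 = 7
  item 3: 8
  item 4: 10 − 1 = 9
  item 5: 3
  item 6: 10 − 8 = 2
  item 7: 10 − 9 = 1
Total = 2 + 7 + 8 + 9 + 3 + 2 + 1 = 32

32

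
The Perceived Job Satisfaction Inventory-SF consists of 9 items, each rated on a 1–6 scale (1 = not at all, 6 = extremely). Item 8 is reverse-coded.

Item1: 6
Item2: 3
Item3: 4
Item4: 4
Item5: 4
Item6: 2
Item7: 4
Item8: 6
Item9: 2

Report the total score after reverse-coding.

30

Raw sum = 35. Reverse-coded items: 8; their raw sum = 6.
Each reversal replaces raw with 7 − raw, changing the total by 7 − 2·raw per item.
Total = 35 + 1·7 − 2·6 = 35 + 7 − 12 = 30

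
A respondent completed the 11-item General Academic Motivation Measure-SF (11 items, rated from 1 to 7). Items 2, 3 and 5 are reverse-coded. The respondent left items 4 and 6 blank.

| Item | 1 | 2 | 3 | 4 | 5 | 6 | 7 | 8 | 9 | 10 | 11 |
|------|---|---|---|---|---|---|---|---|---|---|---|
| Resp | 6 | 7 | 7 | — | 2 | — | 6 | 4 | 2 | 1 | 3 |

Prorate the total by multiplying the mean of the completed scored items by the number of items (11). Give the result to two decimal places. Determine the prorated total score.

36.67

Reverse-coded (on a 1–7 scale, reversed = 8 − raw):
  item 2: 8 − 7 = 1
  item 3: 8 − 7 = 1
  item 5: 8 − 2 = 6
Completed scored items (9 of 11): 6, 1, 1, 6, 6, 4, 2, 1, 3; sum = 30.
Person mean = 30 / 9 ≈ 3.3333
Prorated total = (30 / 9) × 11 = 36.67 (to 2 dp)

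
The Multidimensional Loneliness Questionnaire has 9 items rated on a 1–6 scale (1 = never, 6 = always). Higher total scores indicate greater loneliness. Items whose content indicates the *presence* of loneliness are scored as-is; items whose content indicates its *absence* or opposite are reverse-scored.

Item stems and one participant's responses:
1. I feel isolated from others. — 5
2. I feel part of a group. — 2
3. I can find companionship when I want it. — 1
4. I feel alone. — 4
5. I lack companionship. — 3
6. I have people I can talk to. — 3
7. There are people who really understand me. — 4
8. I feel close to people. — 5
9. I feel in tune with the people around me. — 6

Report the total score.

Items 2, 3, 6, 7, 8, 9 describe the absence/opposite of loneliness → reverse-score.
on a 1–6 scale, reversed = 7 − raw.
  item 1: 5
  item 2: 7 − 2 = 5
  item 3: 7 − 1 = 6
  item 4: 4
  item 5: 3
  item 6: 7 − 3 = 4
  item 7: 7 − 4 = 3
  item 8: 7 − 5 = 2
  item 9: 7 − 6 = 1
Total = 5 + 5 + 6 + 4 + 3 + 4 + 3 + 2 + 1 = 33

33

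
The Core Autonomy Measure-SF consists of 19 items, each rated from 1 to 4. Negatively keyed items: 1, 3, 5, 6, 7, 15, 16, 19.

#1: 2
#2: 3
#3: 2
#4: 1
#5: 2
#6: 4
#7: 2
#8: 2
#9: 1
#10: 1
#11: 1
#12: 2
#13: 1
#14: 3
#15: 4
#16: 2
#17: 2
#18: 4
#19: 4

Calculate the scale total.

39

Apply reverse scoring (reverse-coded value = 5 − response):
  item 1: 5 − 2 = 3
  item 3: 5 − 2 = 3
  item 5: 5 − 2 = 3
  item 6: 5 − 4 = 1
  item 7: 5 − 2 = 3
  item 15: 5 − 4 = 1
  item 16: 5 − 2 = 3
  item 19: 5 − 4 = 1
Scored responses: 3, 3, 3, 1, 3, 1, 3, 2, 1, 1, 1, 2, 1, 3, 1, 3, 2, 4, 1
Total = 3 + 3 + 3 + 1 + 3 + 1 + 3 + 2 + 1 + 1 + 1 + 2 + 1 + 3 + 1 + 3 + 2 + 4 + 1 = 39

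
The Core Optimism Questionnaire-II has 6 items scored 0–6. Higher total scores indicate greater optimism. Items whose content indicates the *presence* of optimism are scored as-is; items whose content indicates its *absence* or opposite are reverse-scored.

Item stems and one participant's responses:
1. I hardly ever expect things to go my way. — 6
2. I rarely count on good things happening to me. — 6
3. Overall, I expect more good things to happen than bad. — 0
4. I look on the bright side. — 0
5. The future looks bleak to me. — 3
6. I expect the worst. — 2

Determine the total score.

7

Items 1, 2, 5, 6 describe the absence/opposite of optimism → reverse-score.
reversed = (0+6) − raw = 6 − raw.
  item 1: 6 − 6 = 0
  item 2: 6 − 6 = 0
  item 3: 0
  item 4: 0
  item 5: 6 − 3 = 3
  item 6: 6 − 2 = 4
Total = 0 + 0 + 0 + 0 + 3 + 4 = 7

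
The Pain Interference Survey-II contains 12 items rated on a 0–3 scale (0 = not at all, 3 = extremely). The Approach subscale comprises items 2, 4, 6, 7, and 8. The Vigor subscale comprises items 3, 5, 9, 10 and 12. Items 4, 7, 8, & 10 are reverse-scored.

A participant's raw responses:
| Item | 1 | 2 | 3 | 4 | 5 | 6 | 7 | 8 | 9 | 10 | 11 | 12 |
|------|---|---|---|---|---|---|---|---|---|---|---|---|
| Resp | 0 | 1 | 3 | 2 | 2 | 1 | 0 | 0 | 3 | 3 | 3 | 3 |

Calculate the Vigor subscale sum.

Vigor items: 3, 5, 9, 10, 12.
Of these, item 10 is reverse-scored; reversed = (0+3) − raw = 3 − raw.
  item 3: 3
  item 5: 2
  item 9: 3
  item 10: 3 − 3 = 0
  item 12: 3
Sum = 3 + 2 + 3 + 0 + 3 = 11

11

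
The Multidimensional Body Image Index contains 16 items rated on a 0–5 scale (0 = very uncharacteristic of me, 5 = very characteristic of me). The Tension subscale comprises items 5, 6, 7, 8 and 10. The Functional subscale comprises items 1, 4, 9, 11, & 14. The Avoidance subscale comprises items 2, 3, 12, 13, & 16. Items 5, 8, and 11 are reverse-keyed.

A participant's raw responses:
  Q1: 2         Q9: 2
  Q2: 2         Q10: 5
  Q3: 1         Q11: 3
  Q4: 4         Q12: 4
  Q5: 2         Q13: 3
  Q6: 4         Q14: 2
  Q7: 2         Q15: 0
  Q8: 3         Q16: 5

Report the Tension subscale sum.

Tension items: 5, 6, 7, 8, 10.
Of these, items 5 & 8 are reverse-keyed; reversed = (0+5) − raw = 5 − raw.
  item 5: 5 − 2 = 3
  item 6: 4
  item 7: 2
  item 8: 5 − 3 = 2
  item 10: 5
Sum = 3 + 4 + 2 + 2 + 5 = 16

16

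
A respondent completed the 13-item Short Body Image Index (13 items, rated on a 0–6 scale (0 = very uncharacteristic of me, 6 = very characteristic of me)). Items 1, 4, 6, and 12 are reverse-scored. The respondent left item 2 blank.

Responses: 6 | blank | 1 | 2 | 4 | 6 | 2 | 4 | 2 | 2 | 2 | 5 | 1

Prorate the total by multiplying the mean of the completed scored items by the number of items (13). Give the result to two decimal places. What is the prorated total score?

Reverse-coded (on a 0–6 scale, reversed = 6 − raw):
  item 1: 6 − 6 = 0
  item 4: 6 − 2 = 4
  item 6: 6 − 6 = 0
  item 12: 6 − 5 = 1
Completed scored items (12 of 13): 0, 1, 4, 4, 0, 2, 4, 2, 2, 2, 1, 1; sum = 23.
Person mean = 23 / 12 ≈ 1.9167
Prorated total = (23 / 12) × 13 = 24.92 (to 2 dp)

24.92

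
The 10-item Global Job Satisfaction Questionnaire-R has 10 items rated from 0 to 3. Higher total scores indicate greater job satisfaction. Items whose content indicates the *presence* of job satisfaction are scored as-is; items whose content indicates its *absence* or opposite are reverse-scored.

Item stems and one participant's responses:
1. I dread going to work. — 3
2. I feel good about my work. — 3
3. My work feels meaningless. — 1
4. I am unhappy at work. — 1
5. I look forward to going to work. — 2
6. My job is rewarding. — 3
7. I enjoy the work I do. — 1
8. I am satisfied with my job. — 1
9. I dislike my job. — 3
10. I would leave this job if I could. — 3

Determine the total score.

Items 1, 3, 4, 9, 10 describe the absence/opposite of job satisfaction → reverse-score.
on a 0–3 scale, reversed = 3 − raw.
  item 1: 3 − 3 = 0
  item 2: 3
  item 3: 3 − 1 = 2
  item 4: 3 − 1 = 2
  item 5: 2
  item 6: 3
  item 7: 1
  item 8: 1
  item 9: 3 − 3 = 0
  item 10: 3 − 3 = 0
Total = 0 + 3 + 2 + 2 + 2 + 3 + 1 + 1 + 0 + 0 = 14

14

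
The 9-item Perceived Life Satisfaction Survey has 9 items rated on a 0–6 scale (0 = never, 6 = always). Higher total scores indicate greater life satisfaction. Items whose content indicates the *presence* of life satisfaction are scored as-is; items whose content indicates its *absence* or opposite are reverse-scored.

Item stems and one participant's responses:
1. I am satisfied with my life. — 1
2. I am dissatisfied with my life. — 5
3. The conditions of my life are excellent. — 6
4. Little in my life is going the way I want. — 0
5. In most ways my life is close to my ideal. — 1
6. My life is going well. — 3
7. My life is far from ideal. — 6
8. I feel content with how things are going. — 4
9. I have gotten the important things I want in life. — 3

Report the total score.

Items 2, 4, 7 describe the absence/opposite of life satisfaction → reverse-score.
reversed = (0+6) − raw = 6 − raw.
  item 1: 1
  item 2: 6 − 5 = 1
  item 3: 6
  item 4: 6 − 0 = 6
  item 5: 1
  item 6: 3
  item 7: 6 − 6 = 0
  item 8: 4
  item 9: 3
Total = 1 + 1 + 6 + 6 + 1 + 3 + 0 + 4 + 3 = 25

25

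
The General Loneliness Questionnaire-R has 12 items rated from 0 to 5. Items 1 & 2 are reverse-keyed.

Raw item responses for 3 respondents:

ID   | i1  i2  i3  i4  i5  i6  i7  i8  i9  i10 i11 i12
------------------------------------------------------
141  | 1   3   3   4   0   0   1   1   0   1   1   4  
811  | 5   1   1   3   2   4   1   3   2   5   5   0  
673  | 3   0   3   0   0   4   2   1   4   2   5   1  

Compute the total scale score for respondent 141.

Respondent 141 raw: 1, 3, 3, 4, 0, 0, 1, 1, 0, 1, 1, 4.
Reverse-coded (on a 0–5 scale, reversed = 5 − raw):
  item 1: 5 − 1 = 4
  item 2: 5 − 3 = 2
  item 3: 3
  item 4: 4
  item 5: 0
  item 6: 0
  item 7: 1
  item 8: 1
  item 9: 0
  item 10: 1
  item 11: 1
  item 12: 4
Sum = 4 + 2 + 3 + 4 + 0 + 0 + 1 + 1 + 0 + 1 + 1 + 4 = 21

21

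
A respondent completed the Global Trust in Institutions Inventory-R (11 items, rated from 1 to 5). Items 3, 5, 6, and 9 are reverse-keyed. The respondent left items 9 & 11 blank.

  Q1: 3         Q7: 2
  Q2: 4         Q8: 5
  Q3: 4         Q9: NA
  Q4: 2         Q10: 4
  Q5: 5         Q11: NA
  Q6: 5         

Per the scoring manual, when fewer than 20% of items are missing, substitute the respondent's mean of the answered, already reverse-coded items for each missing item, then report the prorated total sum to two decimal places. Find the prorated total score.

29.33

Reverse-coded (reverse-coded value = 6 − response):
  item 3: 6 − 4 = 2
  item 5: 6 − 5 = 1
  item 6: 6 − 5 = 1
Completed scored items (9 of 11): 3, 4, 2, 2, 1, 1, 2, 5, 4; sum = 24.
Person mean = 24 / 9 ≈ 2.6667
Prorated total = (24 / 9) × 11 = 29.33 (to 2 dp)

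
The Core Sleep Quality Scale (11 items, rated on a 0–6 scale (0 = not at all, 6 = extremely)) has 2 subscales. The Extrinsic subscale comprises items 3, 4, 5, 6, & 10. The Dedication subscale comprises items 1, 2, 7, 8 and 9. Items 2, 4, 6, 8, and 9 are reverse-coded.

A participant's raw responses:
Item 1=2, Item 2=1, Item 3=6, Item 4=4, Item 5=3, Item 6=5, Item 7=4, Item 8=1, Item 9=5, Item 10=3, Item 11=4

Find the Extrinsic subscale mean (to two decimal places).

3.00

Extrinsic items: 3, 4, 5, 6, 10.
Of these, items 4 and 6 are reverse-coded; on a 0–6 scale, reversed = 6 − raw.
  item 3: 6
  item 4: 6 − 4 = 2
  item 5: 3
  item 6: 6 − 5 = 1
  item 10: 3
Sum = 6 + 2 + 3 + 1 + 3 = 15
Mean = 15 / 5 = 3.00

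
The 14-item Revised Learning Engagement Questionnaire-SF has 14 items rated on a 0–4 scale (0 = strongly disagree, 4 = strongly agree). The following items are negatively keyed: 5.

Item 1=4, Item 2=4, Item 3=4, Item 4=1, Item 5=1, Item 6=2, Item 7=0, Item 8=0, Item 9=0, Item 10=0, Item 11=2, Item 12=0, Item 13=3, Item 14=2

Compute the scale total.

25

Reversing item 5 with 4 − raw:
Total = 4 + 4 + 4 + 1 + (4−1) + 2 + 0 + 0 + 0 + 0 + 2 + 0 + 3 + 2
      = 4 + 4 + 4 + 1 + 3 + 2 + 0 + 0 + 0 + 0 + 2 + 0 + 3 + 2 = 25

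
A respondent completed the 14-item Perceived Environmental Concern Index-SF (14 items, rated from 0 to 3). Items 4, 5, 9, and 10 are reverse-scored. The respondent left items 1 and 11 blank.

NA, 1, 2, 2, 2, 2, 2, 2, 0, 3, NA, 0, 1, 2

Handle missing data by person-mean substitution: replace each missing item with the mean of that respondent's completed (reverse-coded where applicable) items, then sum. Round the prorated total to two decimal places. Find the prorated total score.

Reverse-coded (reverse-coded value = 3 − response):
  item 4: 3 − 2 = 1
  item 5: 3 − 2 = 1
  item 9: 3 − 0 = 3
  item 10: 3 − 3 = 0
Completed scored items (12 of 14): 1, 2, 1, 1, 2, 2, 2, 3, 0, 0, 1, 2; sum = 17.
Person mean = 17 / 12 ≈ 1.4167
Prorated total = (17 / 12) × 14 = 19.83 (to 2 dp)

19.83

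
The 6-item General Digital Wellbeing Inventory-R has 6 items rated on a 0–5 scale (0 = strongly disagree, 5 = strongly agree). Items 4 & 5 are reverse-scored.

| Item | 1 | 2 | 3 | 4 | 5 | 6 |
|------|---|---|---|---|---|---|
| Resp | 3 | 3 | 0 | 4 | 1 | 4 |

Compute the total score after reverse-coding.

Apply reverse scoring (reversed = (0+5) − raw = 5 − raw):
  item 4: 5 − 4 = 1
  item 5: 5 − 1 = 4
Scored responses: 3, 3, 0, 1, 4, 4
Total = 3 + 3 + 0 + 1 + 4 + 4 = 15

15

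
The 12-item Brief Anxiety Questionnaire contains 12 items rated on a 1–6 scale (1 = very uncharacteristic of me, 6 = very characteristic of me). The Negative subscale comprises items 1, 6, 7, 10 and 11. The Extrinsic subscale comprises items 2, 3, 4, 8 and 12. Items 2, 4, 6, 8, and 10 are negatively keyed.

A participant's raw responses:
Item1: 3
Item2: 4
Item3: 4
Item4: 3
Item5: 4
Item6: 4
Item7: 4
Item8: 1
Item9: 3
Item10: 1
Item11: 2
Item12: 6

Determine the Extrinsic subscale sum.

23

Extrinsic items: 2, 3, 4, 8, 12.
Of these, items 2, 4, & 8 are negatively keyed; reversed = (1+6) − raw = 7 − raw.
  item 2: 7 − 4 = 3
  item 3: 4
  item 4: 7 − 3 = 4
  item 8: 7 − 1 = 6
  item 12: 6
Sum = 3 + 4 + 4 + 6 + 6 = 23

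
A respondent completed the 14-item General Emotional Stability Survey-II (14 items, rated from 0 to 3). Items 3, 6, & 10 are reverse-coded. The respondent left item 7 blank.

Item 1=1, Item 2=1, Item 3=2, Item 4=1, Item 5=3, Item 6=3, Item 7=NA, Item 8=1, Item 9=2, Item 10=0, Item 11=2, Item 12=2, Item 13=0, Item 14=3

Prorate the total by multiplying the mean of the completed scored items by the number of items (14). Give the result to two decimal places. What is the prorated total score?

Reverse-coded (reversed = (0+3) − raw = 3 − raw):
  item 3: 3 − 2 = 1
  item 6: 3 − 3 = 0
  item 10: 3 − 0 = 3
Completed scored items (13 of 14): 1, 1, 1, 1, 3, 0, 1, 2, 3, 2, 2, 0, 3; sum = 20.
Person mean = 20 / 13 ≈ 1.5385
Prorated total = (20 / 13) × 14 = 21.54 (to 2 dp)

21.54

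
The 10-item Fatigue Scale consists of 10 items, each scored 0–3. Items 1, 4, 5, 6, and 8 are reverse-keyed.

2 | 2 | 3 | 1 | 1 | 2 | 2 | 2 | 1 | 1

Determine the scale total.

16

Apply reverse scoring (on a 0–3 scale, reversed = 3 − raw):
  item 1: 3 − 2 = 1
  item 4: 3 − 1 = 2
  item 5: 3 − 1 = 2
  item 6: 3 − 2 = 1
  item 8: 3 − 2 = 1
Scored items: 1, 2, 3, 2, 2, 1, 2, 1, 1, 1
Total = 1 + 2 + 3 + 2 + 2 + 1 + 2 + 1 + 1 + 1 = 16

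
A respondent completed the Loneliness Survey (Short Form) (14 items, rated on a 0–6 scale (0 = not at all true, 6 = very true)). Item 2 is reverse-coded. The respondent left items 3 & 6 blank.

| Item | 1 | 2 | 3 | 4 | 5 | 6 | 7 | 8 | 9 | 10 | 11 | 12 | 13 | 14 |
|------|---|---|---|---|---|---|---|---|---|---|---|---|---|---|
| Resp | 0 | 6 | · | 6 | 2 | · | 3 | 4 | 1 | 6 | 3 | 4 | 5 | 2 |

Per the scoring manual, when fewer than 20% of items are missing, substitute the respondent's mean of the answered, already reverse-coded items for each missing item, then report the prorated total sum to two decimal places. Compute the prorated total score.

Reverse-coded (reverse-coded value = 6 − response):
  item 2: 6 − 6 = 0
Completed scored items (12 of 14): 0, 0, 6, 2, 3, 4, 1, 6, 3, 4, 5, 2; sum = 36.
Person mean = 36 / 12 ≈ 3.0000
Prorated total = (36 / 12) × 14 = 42.00 (to 2 dp)

42.00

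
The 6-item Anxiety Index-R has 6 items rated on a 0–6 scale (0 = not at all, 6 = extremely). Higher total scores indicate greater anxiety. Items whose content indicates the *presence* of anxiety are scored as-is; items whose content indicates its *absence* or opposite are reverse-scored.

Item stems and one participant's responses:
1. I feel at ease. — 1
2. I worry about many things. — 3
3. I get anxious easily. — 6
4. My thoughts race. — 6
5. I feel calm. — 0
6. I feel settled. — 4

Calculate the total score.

28

Items 1, 5, 6 describe the absence/opposite of anxiety → reverse-score.
reversed = (0+6) − raw = 6 − raw.
  item 1: 6 − 1 = 5
  item 2: 3
  item 3: 6
  item 4: 6
  item 5: 6 − 0 = 6
  item 6: 6 − 4 = 2
Total = 5 + 3 + 6 + 6 + 6 + 2 = 28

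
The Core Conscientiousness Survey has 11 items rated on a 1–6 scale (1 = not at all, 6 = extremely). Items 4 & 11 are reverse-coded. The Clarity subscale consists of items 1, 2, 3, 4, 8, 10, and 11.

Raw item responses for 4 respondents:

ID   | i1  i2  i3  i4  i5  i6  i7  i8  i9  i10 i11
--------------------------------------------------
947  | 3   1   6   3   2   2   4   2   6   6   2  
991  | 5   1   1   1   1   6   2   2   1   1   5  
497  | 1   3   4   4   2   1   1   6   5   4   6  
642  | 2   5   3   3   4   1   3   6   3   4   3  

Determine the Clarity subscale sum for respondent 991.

Respondent 991 raw: 5, 1, 1, 1, 1, 6, 2, 2, 1, 1, 5.
Clarity items: 1, 2, 3, 4, 8, 10, 11.
Reverse-coded (on a 1–6 scale, reversed = 7 − raw):
  item 1: 5
  item 2: 1
  item 3: 1
  item 4: 7 − 1 = 6
  item 8: 2
  item 10: 1
  item 11: 7 − 5 = 2
Sum = 5 + 1 + 1 + 6 + 2 + 1 + 2 = 18

18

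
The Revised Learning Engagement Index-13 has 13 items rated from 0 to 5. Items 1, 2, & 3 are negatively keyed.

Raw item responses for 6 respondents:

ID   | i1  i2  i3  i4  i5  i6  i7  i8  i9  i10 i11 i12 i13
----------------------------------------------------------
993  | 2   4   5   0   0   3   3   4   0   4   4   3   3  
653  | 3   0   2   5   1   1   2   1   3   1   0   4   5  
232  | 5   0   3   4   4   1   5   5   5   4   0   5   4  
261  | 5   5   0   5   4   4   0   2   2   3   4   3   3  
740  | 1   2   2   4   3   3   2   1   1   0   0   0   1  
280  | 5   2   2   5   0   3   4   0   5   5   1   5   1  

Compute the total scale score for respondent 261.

35

Respondent 261 raw: 5, 5, 0, 5, 4, 4, 0, 2, 2, 3, 4, 3, 3.
Reverse-coded (reverse-coded value = 5 − response):
  item 1: 5 − 5 = 0
  item 2: 5 − 5 = 0
  item 3: 5 − 0 = 5
  item 4: 5
  item 5: 4
  item 6: 4
  item 7: 0
  item 8: 2
  item 9: 2
  item 10: 3
  item 11: 4
  item 12: 3
  item 13: 3
Sum = 0 + 0 + 5 + 5 + 4 + 4 + 0 + 2 + 2 + 3 + 4 + 3 + 3 = 35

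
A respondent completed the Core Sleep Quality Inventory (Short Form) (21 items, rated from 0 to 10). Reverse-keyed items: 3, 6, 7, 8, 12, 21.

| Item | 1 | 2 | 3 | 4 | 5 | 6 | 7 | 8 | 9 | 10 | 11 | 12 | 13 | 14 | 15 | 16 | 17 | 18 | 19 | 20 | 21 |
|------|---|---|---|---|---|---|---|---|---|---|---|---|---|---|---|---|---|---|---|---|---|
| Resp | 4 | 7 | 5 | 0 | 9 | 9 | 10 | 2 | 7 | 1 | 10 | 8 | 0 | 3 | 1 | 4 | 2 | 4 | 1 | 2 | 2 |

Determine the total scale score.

79

Reverse-coded items (reversed = (0+10) − raw = 10 − raw):
  item 3: 10 − 5 = 5
  item 6: 10 − 9 = 1
  item 7: 10 − 10 = 0
  item 8: 10 − 2 = 8
  item 12: 10 − 8 = 2
  item 21: 10 − 2 = 8
After reverse-coding: 4, 7, 5, 0, 9, 1, 0, 8, 7, 1, 10, 2, 0, 3, 1, 4, 2, 4, 1, 2, 8
Total = 4 + 7 + 5 + 0 + 9 + 1 + 0 + 8 + 7 + 1 + 10 + 2 + 0 + 3 + 1 + 4 + 2 + 4 + 1 + 2 + 8 = 79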